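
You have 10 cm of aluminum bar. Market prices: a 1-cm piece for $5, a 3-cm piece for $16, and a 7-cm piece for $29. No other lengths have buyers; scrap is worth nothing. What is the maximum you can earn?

53

Build r[k] bottom-up: r[k] = max over allowed piece i of (p[i] + r[k−i]).
r[1] = 5
r[2] = 10  (first piece 1, then r[1]=5)
r[3] = 16
r[4] = 21  (first piece 1, then r[3]=16)
r[5] = 26  (first piece 1, then r[4]=21)
r[6] = 32  (first piece 3, then r[3]=16)
r[7] = 37  (first piece 1, then r[6]=32)
r[8] = 42  (first piece 1, then r[7]=37)
r[9] = 48  (first piece 3, then r[6]=32)
r[10] = 53  (first piece 1, then r[9]=48)
One optimal cutting: 3 + 3 + 3 + 1 → $53.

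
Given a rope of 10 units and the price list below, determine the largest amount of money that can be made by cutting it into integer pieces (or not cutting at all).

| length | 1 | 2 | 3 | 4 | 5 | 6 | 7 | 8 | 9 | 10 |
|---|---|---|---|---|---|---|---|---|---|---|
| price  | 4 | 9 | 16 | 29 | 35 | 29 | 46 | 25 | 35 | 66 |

70

Consider every possible first cut. R[k] is the best of p[i]+R[k−i] over all sellable i≤k.
R[1] = 4
R[2] = max(4+4, 9+0) = 9
R[3] = max(4+9, 9+4, 16+0) = 16
R[4] = max(4+16, 9+9, 16+4, 29+0) = 29
R[5] = max(4+29, 9+16, 16+9, 29+4, 35+0) = 35
R[6] = max(4+35, 9+29, 16+16, 29+9, 35+4, 29+0) = 39
R[7] = max(4+39, 9+35, 16+29, …, 29+4, 46+0) = 46
R[8] = max(4+46, 9+39, 16+35, …, 46+4, 25+0) = 58
R[9] = max(4+58, 9+46, 16+39, …, 25+4, 35+0) = 64
R[10] = max(4+64, 9+58, 16+46, …, 35+4, 66+0) = 70
One optimal cutting: 5 + 5 → €35 + €35 = €70.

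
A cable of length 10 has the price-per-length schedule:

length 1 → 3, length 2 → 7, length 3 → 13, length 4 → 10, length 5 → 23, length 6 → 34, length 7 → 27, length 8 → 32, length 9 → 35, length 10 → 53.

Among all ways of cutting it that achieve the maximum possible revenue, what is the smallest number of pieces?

Build r[k] bottom-up: r[k] = max over allowed piece i of (p[i] + r[k−i]).
r[1] = 3
r[2] = max(3+3, 7+0) = 7
r[3] = max(3+7, 7+3, 13+0) = 13
r[4] = max(3+13, 7+7, 13+3, 10+0) = 16
r[5] = max(3+16, 7+13, 13+7, 10+3, 23+0) = 23
r[6] = max(3+23, 7+16, 13+13, 10+7, 23+3, 34+0) = 34
r[7] = max(3+34, 7+23, 13+16, …, 34+3, 27+0) = 37
r[8] = max(3+37, 7+34, 13+23, …, 27+3, 32+0) = 41
r[9] = max(3+41, 7+37, 13+34, …, 32+3, 35+0) = 47
r[10] = max(3+47, 7+41, 13+37, …, 35+3, 53+0) = 53
Maximum revenue is 53.
Now minimize piece count subject to staying optimal: for each k, pieces[k] = 1 + min over i with p[i]+r[k−i]=r[k] of pieces[k−i].
pieces[7] = 2
pieces[8] = 2
pieces[9] = 2
pieces[10] = 1

1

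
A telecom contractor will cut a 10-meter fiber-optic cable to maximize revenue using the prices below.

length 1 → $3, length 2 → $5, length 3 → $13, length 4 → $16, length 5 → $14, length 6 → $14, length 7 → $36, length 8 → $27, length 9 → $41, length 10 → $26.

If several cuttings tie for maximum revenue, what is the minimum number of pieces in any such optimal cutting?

2

Build r[k] bottom-up: r[k] = max over allowed piece i of (p[i] + r[k−i]).
r[1] = 3
r[2] = 6  (first piece 1, then r[1]=3)
r[3] = 13
r[4] = 16  (first piece 1, then r[3]=13)
r[5] = 19  (first piece 1, then r[4]=16)
r[6] = 26  (first piece 3, then r[3]=13)
r[7] = 36
r[8] = 39  (first piece 1, then r[7]=36)
r[9] = 42  (first piece 1, then r[8]=39)
r[10] = 49  (first piece 3, then r[7]=36)
Maximum revenue is $49.
Now minimize piece count subject to staying optimal: for each k, pieces[k] = 1 + min over i with p[i]+r[k−i]=r[k] of pieces[k−i].
pieces[7] = 1
pieces[8] = 2
pieces[9] = 3
pieces[10] = 2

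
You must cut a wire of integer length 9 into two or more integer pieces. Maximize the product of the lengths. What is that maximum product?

Fill m[k] for k=2..9: at each k try every first piece i and multiply by the better of (k−i) uncut or m[k−i].
Small cases: m[2]=1.
m[3] = max(1×2, 2×1) = 2
m[4] = max(1×3, 2×2, 3×1) = 4
m[5] = max(1×4, 2×3, 3×2, 4×1) = 6
m[6] = max(1×6, 2×4, 3×3, 4×2, 5×1) = 9
m[7] = max(1×9, 2×6, 3×4, 4×3, 5×2, 6×1) = 12
m[8] = max(1×12, 2×9, 3×6, …, 6×2, 7×1) = 18
m[9] = max(1×18, 2×12, 3×9, …, 7×2, 8×1) = 27
One optimal split: 3 + 3 + 3; product 3×3×3 = 27.

27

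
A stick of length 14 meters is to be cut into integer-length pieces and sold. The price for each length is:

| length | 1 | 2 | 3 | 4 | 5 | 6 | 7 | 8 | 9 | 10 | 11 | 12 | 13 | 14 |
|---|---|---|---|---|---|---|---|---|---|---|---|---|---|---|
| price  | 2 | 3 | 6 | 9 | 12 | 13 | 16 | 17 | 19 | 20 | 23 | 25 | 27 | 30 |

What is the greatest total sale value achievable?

33

Let best[k] be the best obtainable value from length k. For each k, try every first piece i and keep the best of price[i] + best[k−i].
best[1] = 2
best[2] = max(2+2, 3+0) = 4
best[3] = max(2+4, 3+2, 6+0) = 6
best[4] = max(2+6, 3+4, 6+2, 9+0) = 9
best[5] = max(2+9, 3+6, 6+4, 9+2, 12+0) = 12
best[6] = max(2+12, 3+9, 6+6, 9+4, 12+2, 13+0) = 14
best[7] = max(2+14, 3+12, 6+9, …, 13+2, 16+0) = 16
best[8] = max(2+16, 3+14, 6+12, …, 16+2, 17+0) = 18
best[9] = max(2+18, 3+16, 6+14, …, 17+2, 19+0) = 21
best[10] = max(2+21, 3+18, 6+16, …, 19+2, 20+0) = 24
best[11] = max(2+24, 3+21, 6+18, …, 20+2, 23+0) = 26
best[12] = max(2+26, 3+24, 6+21, …, 23+2, 25+0) = 28
best[13] = max(2+28, 3+26, 6+24, …, 25+2, 27+0) = 30
best[14] = max(2+30, 3+28, 6+26, …, 27+2, 30+0) = 33
One optimal cutting: 5 + 5 + 4 → €12 + €12 + €9 = €33.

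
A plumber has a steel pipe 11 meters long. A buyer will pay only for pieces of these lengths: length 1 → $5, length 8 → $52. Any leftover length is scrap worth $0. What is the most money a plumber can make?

Build f[k] bottom-up: f[k] = max over allowed piece i of (p[i] + f[k−i]).
f[1] = 5
f[2] = 10  (first piece 1, then f[1]=5)
f[3] = 15  (first piece 1, then f[2]=10)
f[4] = 20  (first piece 1, then f[3]=15)
f[5] = 25  (first piece 1, then f[4]=20)
f[6] = 30  (first piece 1, then f[5]=25)
f[7] = 35  (first piece 1, then f[6]=30)
f[8] = 52
f[9] = 57  (first piece 1, then f[8]=52)
f[10] = 62  (first piece 1, then f[9]=57)
f[11] = 67  (first piece 1, then f[10]=62)
One optimal cutting: 8 + 1 + 1 + 1 → $67.

67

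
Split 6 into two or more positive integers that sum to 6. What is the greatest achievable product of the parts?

9

Define g[k] = max over 1≤i<k of i · max(k−i, g[k−i]); the inner max lets the remainder stay uncut if that's better.
g[2] = 1*max(1,0) = 1*1 = 1
g[3] = max(1*2, 2*1) = 2
g[4] = max(1*3, 2*2, 3*1) = 4
g[5] = max(1*4, 2*3, 3*2, 4*1) = 6
g[6] = max(1*6, 2*4, 3*3, 4*2, 5*1) = 9
One optimal split: 3 + 3; product 3*3 = 9.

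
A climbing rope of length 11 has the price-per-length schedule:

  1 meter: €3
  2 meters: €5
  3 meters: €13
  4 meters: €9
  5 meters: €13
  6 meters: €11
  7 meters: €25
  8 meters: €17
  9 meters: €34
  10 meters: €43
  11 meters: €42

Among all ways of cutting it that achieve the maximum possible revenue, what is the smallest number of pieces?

2

Consider every possible first cut. r[k] is the best of p[i]+r[k−i] over all sellable i≤k.
r[1] = 3
r[2] = max(3+3, 5+0) = 6
r[3] = max(3+6, 5+3, 13+0) = 13
r[4] = max(3+13, 5+6, 13+3, 9+0) = 16
r[5] = max(3+16, 5+13, 13+6, 9+3, 13+0) = 19
r[6] = max(3+19, 5+16, 13+13, 9+6, 13+3, 11+0) = 26
r[7] = max(3+26, 5+19, 13+16, …, 11+3, 25+0) = 29
r[8] = max(3+29, 5+26, 13+19, …, 25+3, 17+0) = 32
r[9] = max(3+32, 5+29, 13+26, …, 17+3, 34+0) = 39
r[10] = max(3+39, 5+32, 13+29, …, 34+3, 43+0) = 43
r[11] = max(3+43, 5+39, 13+32, …, 43+3, 42+0) = 46
Maximum revenue is €46.
Now minimize piece count subject to staying optimal: for each k, pieces[k] = 1 + min over i with p[i]+r[k−i]=r[k] of pieces[k−i].
pieces[8] = 4
pieces[9] = 3
pieces[10] = 1
pieces[11] = 2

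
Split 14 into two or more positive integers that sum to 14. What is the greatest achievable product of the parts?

Let prod[k] be the best product for length k (with at least one cut). For each first piece i, the rest contributes max(k−i, prod[k−i]).
prod[2] = 1*max(1,0) = 1*1 = 1
prod[3] = 1*max(2,1) = 1*2 = 2
prod[4] = 2*max(2,1) = 2*2 = 4
prod[5] = 2*max(3,2) = 2*3 = 6
prod[6] = 3*max(3,2) = 3*3 = 9
prod[7] = 2*max(5,6) = 2*6 = 12
prod[8] = 2*max(6,9) = 2*9 = 18
prod[9] = 3*max(6,9) = 3*9 = 27
prod[10] = 2*max(8,18) = 2*18 = 36
prod[11] = 2*max(9,27) = 2*27 = 54
prod[12] = 3*max(9,27) = 3*27 = 81
prod[13] = 2*max(11,54) = 2*54 = 108
prod[14] = 2*max(12,81) = 2*81 = 162
One optimal split: 3 + 3 + 3 + 3 + 2; product 3*3*3*3*2 = 162.

162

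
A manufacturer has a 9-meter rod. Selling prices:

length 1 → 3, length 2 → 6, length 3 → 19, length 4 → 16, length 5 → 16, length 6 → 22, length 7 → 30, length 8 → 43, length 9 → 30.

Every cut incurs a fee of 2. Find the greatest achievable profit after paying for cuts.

Build v[k] bottom-up: v[k] = max over allowed piece i of (p[i] + v[k−i]) − 2 per cut.
v[1] = 3
v[2] = 6
v[3] = 19
v[4] = 20  (first piece 1, then v[3]=19)
v[5] = 23  (first piece 2, then v[3]=19)
v[6] = 36  (first piece 3, then v[3]=19)
v[7] = 37  (first piece 1, then v[6]=36)
v[8] = 43
v[9] = 53  (first piece 3, then v[6]=36)
One optimal plan: pieces 3 + 3 + 3 (2 cuts) → 57 − 4 = 53.

53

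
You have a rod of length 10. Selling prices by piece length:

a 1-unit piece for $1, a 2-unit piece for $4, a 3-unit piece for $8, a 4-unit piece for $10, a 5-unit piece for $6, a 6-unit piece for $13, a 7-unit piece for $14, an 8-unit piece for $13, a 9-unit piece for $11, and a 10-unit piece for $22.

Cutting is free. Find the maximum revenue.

Let best[k] be the best obtainable value from length k. For each k, try every first piece i and keep the best of price[i] + best[k−i].
best[1] = 1
best[2] = 4
best[3] = 8
best[4] = 10
best[5] = 12  (first piece 2, then best[3]=8)
best[6] = 16  (first piece 3, then best[3]=8)
best[7] = 18  (first piece 3, then best[4]=10)
best[8] = 20  (first piece 2, then best[6]=16)
best[9] = 24  (first piece 3, then best[6]=16)
best[10] = 26  (first piece 3, then best[7]=18)
One optimal cutting: 4 + 3 + 3 → $10 + $8 + $8 = $26.

26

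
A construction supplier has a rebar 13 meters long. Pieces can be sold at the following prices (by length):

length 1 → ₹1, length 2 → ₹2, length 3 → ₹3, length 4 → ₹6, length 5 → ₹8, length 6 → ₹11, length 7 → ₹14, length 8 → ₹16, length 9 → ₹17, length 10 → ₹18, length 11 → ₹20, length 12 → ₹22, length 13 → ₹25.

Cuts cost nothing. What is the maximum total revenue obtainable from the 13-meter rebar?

25

Build best[k] bottom-up: best[k] = max over allowed piece i of (p[i] + best[k−i]).
best[1] = 1
best[2] = 2  (first piece 1, then best[1]=1)
best[3] = 3  (first piece 1, then best[2]=2)
best[4] = 6
best[5] = 8
best[6] = 11
best[7] = 14
best[8] = 16
best[9] = 17  (first piece 1, then best[8]=16)
best[10] = 18  (first piece 1, then best[9]=17)
best[11] = 20  (first piece 4, then best[7]=14)
best[12] = 22  (first piece 4, then best[8]=16)
best[13] = 25  (first piece 6, then best[7]=14)
One optimal cutting: 7 + 6 → ₹14 + ₹11 = ₹25.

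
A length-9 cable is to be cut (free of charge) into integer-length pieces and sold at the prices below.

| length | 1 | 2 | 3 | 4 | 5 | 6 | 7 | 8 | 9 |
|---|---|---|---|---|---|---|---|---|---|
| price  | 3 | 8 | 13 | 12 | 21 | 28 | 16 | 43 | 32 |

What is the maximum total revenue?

46

Consider every possible first cut. v[k] is the best of p[i]+v[k−i] over all sellable i≤k.
v[1] = 3
v[2] = max(3+3, 8+0) = 8
v[3] = max(3+8, 8+3, 13+0) = 13
v[4] = max(3+13, 8+8, 13+3, 12+0) = 16
v[5] = max(3+16, 8+13, 13+8, 12+3, 21+0) = 21
v[6] = max(3+21, 8+16, 13+13, 12+8, 21+3, 28+0) = 28
v[7] = max(3+28, 8+21, 13+16, …, 28+3, 16+0) = 31
v[8] = max(3+31, 8+28, 13+21, …, 16+3, 43+0) = 43
v[9] = max(3+43, 8+31, 13+28, …, 43+3, 32+0) = 46
One optimal cutting: 8 + 1 → $43 + $3 = $46.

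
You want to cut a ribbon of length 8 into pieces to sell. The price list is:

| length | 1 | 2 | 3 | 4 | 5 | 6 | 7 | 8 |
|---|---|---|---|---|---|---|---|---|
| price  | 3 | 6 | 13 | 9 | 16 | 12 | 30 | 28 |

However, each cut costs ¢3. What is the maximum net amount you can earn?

Build r[k] bottom-up: r[k] = max over allowed piece i of (p[i] + r[k−i]) − 3 per cut.
r[1] = 3
r[2] = 6
r[3] = 13
r[4] = 13  (first piece 1, then r[3]=13)
r[5] = 16  (first piece 2, then r[3]=13)
r[6] = 23  (first piece 3, then r[3]=13)
r[7] = 30
r[8] = 30  (first piece 1, then r[7]=30)
One optimal plan: pieces 7 + 1 (1 cut) → ¢33 − ¢3 = ¢30.

30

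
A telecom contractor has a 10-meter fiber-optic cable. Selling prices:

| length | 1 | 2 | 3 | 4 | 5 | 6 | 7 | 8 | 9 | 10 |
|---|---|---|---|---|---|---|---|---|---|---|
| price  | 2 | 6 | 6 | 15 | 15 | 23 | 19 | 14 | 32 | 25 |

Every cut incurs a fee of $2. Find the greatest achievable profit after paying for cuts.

Let v[k] be the best obtainable value from length k. For each k, try every first piece i and keep the best of price[i] + v[k−i] minus the 2 cut fee when i<k.
v[1] = 2
v[2] = max(2+2-2, 6+0) = 6
v[3] = max(2+6-2, 6+2-2, 6+0) = 6
v[4] = max(2+6-2, 6+6-2, 6+2-2, 15+0) = 15
v[5] = max(2+15-2, 6+6-2, 6+6-2, 15+2-2, 15+0) = 15
v[6] = max(2+15-2, 6+15-2, 6+6-2, 15+6-2, 15+2-2, 23+0) = 23
v[7] = max(2+23-2, 6+15-2, 6+15-2, …, 23+2-2, 19+0) = 23
v[8] = max(2+23-2, 6+23-2, 6+15-2, …, 19+2-2, 14+0) = 28
v[9] = max(2+28-2, 6+23-2, 6+23-2, …, 14+2-2, 32+0) = 32
v[10] = max(2+32-2, 6+28-2, 6+23-2, …, 32+2-2, 25+0) = 36
One optimal plan: pieces 6 + 4 (1 cut) → $38 − $2 = $36.

36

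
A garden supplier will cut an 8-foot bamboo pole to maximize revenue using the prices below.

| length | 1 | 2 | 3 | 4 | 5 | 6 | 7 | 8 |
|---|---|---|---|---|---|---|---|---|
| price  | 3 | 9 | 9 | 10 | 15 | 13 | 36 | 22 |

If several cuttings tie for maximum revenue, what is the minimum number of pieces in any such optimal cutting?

Let r[k] be the best obtainable value from length k. For each k, try every first piece i and keep the best of price[i] + r[k−i].
r[1] = 3
r[2] = 9
r[3] = 12  (first piece 1, then r[2]=9)
r[4] = 18  (first piece 2, then r[2]=9)
r[5] = 21  (first piece 1, then r[4]=18)
r[6] = 27  (first piece 2, then r[4]=18)
r[7] = 36
r[8] = 39  (first piece 1, then r[7]=36)
Maximum revenue is $39.
Now minimize piece count subject to staying optimal: for each k, pieces[k] = 1 + min over i with p[i]+r[k−i]=r[k] of pieces[k−i].
pieces[5] = 3
pieces[6] = 3
pieces[7] = 1
pieces[8] = 2

2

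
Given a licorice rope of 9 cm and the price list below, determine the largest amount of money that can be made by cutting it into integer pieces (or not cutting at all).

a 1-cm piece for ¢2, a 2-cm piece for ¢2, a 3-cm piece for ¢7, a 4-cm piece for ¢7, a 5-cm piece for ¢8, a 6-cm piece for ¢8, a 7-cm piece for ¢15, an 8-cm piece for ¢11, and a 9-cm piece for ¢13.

21

Let r[k] be the best obtainable value from length k. For each k, try every first piece i and keep the best of price[i] + r[k−i].
r[1] = 2
r[2] = max(2+2, 2+0) = 4
r[3] = max(2+4, 2+2, 7+0) = 7
r[4] = max(2+7, 2+4, 7+2, 7+0) = 9
r[5] = max(2+9, 2+7, 7+4, 7+2, 8+0) = 11
r[6] = max(2+11, 2+9, 7+7, 7+4, 8+2, 8+0) = 14
r[7] = max(2+14, 2+11, 7+9, …, 8+2, 15+0) = 16
r[8] = max(2+16, 2+14, 7+11, …, 15+2, 11+0) = 18
r[9] = max(2+18, 2+16, 7+14, …, 11+2, 13+0) = 21
One optimal cutting: 3 + 3 + 3 → ¢7 + ¢7 + ¢7 = ¢21.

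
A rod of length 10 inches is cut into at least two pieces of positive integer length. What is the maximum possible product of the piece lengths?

36

Fill g[k] for k=2..10: at each k try every first piece i and multiply by the better of (k−i) uncut or g[k−i].
g[2] = 1·max(1,0) = 1·1 = 1
g[3] = max(1·2, 2·1) = 2
g[4] = max(1·3, 2·2, 3·1) = 4
g[5] = max(1·4, 2·3, 3·2, 4·1) = 6
g[6] = max(1·6, 2·4, 3·3, 4·2, 5·1) = 9
g[7] = max(1·9, 2·6, 3·4, 4·3, 5·2, 6·1) = 12
g[8] = max(1·12, 2·9, 3·6, …, 6·2, 7·1) = 18
g[9] = max(1·18, 2·12, 3·9, …, 7·2, 8·1) = 27
g[10] = max(1·27, 2·18, 3·12, …, 8·2, 9·1) = 36
One optimal split: 3 + 3 + 2 + 2; product 3·3·2·2 = 36.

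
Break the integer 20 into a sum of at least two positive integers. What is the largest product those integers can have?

Define prod[k] = max over 1≤i<k of i · max(k−i, prod[k−i]); the inner max lets the remainder stay uncut if that's better.
Small cases: prod[2]=1, prod[3]=2, prod[4]=4, prod[5]=6, prod[6]=9, prod[7]=12, prod[8]=18, prod[9]=27, prod[10]=36, prod[11]=54, prod[12]=81.
prod[13] = 2·max(11,54) = 2·54 = 108
prod[14] = 2·max(12,81) = 2·81 = 162
prod[15] = 3·max(12,81) = 3·81 = 243
prod[16] = 2·max(14,162) = 2·162 = 324
prod[17] = 2·max(15,243) = 2·243 = 486
prod[18] = 3·max(15,243) = 3·243 = 729
prod[19] = 2·max(17,486) = 2·486 = 972
prod[20] = 2·max(18,729) = 2·729 = 1458
One optimal split: 3 + 3 + 3 + 3 + 3 + 3 + 2; product 3·3·3·3·3·3·2 = 1458.

1458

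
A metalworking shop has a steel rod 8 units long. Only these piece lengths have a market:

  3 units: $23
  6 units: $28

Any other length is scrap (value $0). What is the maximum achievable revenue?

46

Let r[k] be the best obtainable value from length k. For each k, try every first piece i and keep the best of price[i] + r[k−i].
r[1] = 0
r[2] = 0
r[3] = 23
r[4] = 23
r[5] = 23
r[6] = max(23+23, 28+0) = 46
r[7] = max(23+23, 28+0) = 46
r[8] = max(23+23, 28+0) = 46
One optimal cutting: pieces 3 + 3 with 2 units of scrap → $46.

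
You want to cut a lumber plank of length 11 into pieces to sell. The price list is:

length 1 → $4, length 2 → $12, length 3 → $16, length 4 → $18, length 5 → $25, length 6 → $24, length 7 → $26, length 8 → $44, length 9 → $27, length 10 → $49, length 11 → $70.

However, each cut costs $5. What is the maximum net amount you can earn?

Consider every possible first cut. r[k] is the best of p[i]+r[k−i] over all sellable i≤k, charging 5 whenever i<k.
r[1] = 4
r[2] = 12
r[3] = 16
r[4] = 19  (first piece 2, then r[2]=12)
r[5] = 25
r[6] = 27  (first piece 3, then r[3]=16)
r[7] = 32  (first piece 2, then r[5]=25)
r[8] = 44
r[9] = 43  (first piece 1, then r[8]=44)
r[10] = 51  (first piece 2, then r[8]=44)
r[11] = 70
Best is to make no cuts and sell whole for $70.

70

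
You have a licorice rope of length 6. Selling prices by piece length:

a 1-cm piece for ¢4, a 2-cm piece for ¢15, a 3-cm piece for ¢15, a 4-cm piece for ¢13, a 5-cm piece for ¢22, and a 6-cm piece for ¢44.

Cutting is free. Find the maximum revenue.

45

Build v[k] bottom-up: v[k] = max over allowed piece i of (p[i] + v[k−i]).
v[1] = 4
v[2] = max(4+4, 15+0) = 15
v[3] = max(4+15, 15+4, 15+0) = 19
v[4] = max(4+19, 15+15, 15+4, 13+0) = 30
v[5] = max(4+30, 15+19, 15+15, 13+4, 22+0) = 34
v[6] = max(4+34, 15+30, 15+19, 13+15, 22+4, 44+0) = 45
One optimal cutting: 2 + 2 + 2 → ¢15 + ¢15 + ¢15 = ¢45.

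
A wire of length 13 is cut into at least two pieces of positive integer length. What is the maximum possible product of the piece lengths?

Fill g[k] for k=2..13: at each k try every first piece i and multiply by the better of (k−i) uncut or g[k−i].
Small cases: g[2]=1, g[3]=2, g[4]=4, g[5]=6, g[6]=9, g[7]=12, g[8]=18.
g[9] = 3*max(6,9) = 3*9 = 27
g[10] = 2*max(8,18) = 2*18 = 36
g[11] = 2*max(9,27) = 2*27 = 54
g[12] = 3*max(9,27) = 3*27 = 81
g[13] = 2*max(11,54) = 2*54 = 108
One optimal split: 3 + 3 + 3 + 2 + 2; product 3*3*3*2*2 = 108.

108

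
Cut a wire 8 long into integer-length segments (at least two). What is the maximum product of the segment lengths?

18

Let prod[k] be the best product for length k (with at least one cut). For each first piece i, the rest contributes max(k−i, prod[k−i]).
prod[2] = 1×max(1,0) = 1×1 = 1
prod[3] = 1×max(2,1) = 1×2 = 2
prod[4] = 2×max(2,1) = 2×2 = 4
prod[5] = 2×max(3,2) = 2×3 = 6
prod[6] = 3×max(3,2) = 3×3 = 9
prod[7] = 2×max(5,6) = 2×6 = 12
prod[8] = 2×max(6,9) = 2×9 = 18
One optimal split: 3 + 3 + 2; product 3×3×2 = 18.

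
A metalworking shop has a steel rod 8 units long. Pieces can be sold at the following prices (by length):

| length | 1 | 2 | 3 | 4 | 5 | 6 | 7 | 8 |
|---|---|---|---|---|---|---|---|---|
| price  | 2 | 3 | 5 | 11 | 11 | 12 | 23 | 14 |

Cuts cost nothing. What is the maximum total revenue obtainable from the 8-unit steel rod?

25

Let r[k] be the best obtainable value from length k. For each k, try every first piece i and keep the best of price[i] + r[k−i].
r[1] = 2
r[2] = 4  (first piece 1, then r[1]=2)
r[3] = 6  (first piece 1, then r[2]=4)
r[4] = 11
r[5] = 13  (first piece 1, then r[4]=11)
r[6] = 15  (first piece 1, then r[5]=13)
r[7] = 23
r[8] = 25  (first piece 1, then r[7]=23)
One optimal cutting: 7 + 1 → $23 + $2 = $25.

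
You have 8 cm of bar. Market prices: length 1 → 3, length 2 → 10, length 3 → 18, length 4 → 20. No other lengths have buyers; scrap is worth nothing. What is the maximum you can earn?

46

Build best[k] bottom-up: best[k] = max over allowed piece i of (p[i] + best[k−i]).
best[1] = 3
best[2] = max(3+3, 10+0) = 10
best[3] = max(3+10, 10+3, 18+0) = 18
best[4] = max(3+18, 10+10, 18+3, 20+0) = 21
best[5] = max(3+21, 10+18, 18+10, 20+3) = 28
best[6] = max(3+28, 10+21, 18+18, 20+10) = 36
best[7] = max(3+36, 10+28, 18+21, 20+18) = 39
best[8] = max(3+39, 10+36, 18+28, 20+21) = 46
One optimal cutting: 3 + 3 + 2 → 46.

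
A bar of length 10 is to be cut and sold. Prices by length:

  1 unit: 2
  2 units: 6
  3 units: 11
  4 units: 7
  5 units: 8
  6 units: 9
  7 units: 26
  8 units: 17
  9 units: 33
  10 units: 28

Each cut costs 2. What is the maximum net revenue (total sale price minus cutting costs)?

Build r[k] bottom-up: r[k] = max over allowed piece i of (p[i] + r[k−i]) − 2 per cut.
r[1] = 2
r[2] = 6
r[3] = 11
r[4] = 11  (first piece 1, then r[3]=11)
r[5] = 15  (first piece 2, then r[3]=11)
r[6] = 20  (first piece 3, then r[3]=11)
r[7] = 26
r[8] = 26  (first piece 1, then r[7]=26)
r[9] = 33
r[10] = 35  (first piece 3, then r[7]=26)
One optimal plan: pieces 7 + 3 (1 cut) → 37 − 2 = 35.

35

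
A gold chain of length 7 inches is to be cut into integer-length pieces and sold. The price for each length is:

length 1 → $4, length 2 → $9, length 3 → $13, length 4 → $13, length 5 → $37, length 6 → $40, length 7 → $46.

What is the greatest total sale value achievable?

Let best[k] be the best obtainable value from length k. For each k, try every first piece i and keep the best of price[i] + best[k−i].
best[1] = 4
best[2] = max(4+4, 9+0) = 9
best[3] = max(4+9, 9+4, 13+0) = 13
best[4] = max(4+13, 9+9, 13+4, 13+0) = 18
best[5] = max(4+18, 9+13, 13+9, 13+4, 37+0) = 37
best[6] = max(4+37, 9+18, 13+13, 13+9, 37+4, 40+0) = 41
best[7] = max(4+41, 9+37, 13+18, …, 40+4, 46+0) = 46
One optimal cutting: 5 + 2 → $37 + $9 = $46.

46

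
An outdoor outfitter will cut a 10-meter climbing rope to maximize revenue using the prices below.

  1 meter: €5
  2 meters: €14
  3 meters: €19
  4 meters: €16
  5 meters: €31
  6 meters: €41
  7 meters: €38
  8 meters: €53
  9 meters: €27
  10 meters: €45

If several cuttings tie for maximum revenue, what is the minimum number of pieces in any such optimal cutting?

5

Consider every possible first cut. r[k] is the best of p[i]+r[k−i] over all sellable i≤k.
r[1] = 5
r[2] = max(5+5, 14+0) = 14
r[3] = max(5+14, 14+5, 19+0) = 19
r[4] = max(5+19, 14+14, 19+5, 16+0) = 28
r[5] = max(5+28, 14+19, 19+14, 16+5, 31+0) = 33
r[6] = max(5+33, 14+28, 19+19, 16+14, 31+5, 41+0) = 42
r[7] = max(5+42, 14+33, 19+28, …, 41+5, 38+0) = 47
r[8] = max(5+47, 14+42, 19+33, …, 38+5, 53+0) = 56
r[9] = max(5+56, 14+47, 19+42, …, 53+5, 27+0) = 61
r[10] = max(5+61, 14+56, 19+47, …, 27+5, 45+0) = 70
Maximum revenue is €70.
Now minimize piece count subject to staying optimal: for each k, pieces[k] = 1 + min over i with p[i]+r[k−i]=r[k] of pieces[k−i].
pieces[7] = 3
pieces[8] = 4
pieces[9] = 4
pieces[10] = 5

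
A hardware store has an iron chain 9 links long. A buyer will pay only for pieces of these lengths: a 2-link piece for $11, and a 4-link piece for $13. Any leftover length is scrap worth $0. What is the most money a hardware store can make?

Let f[k] be the best obtainable value from length k. For each k, try every first piece i and keep the best of price[i] + f[k−i].
f[1] = 0
f[2] = 11
f[3] = 11
f[4] = max(11+11, 13+0) = 22
f[5] = max(11+11, 13+0) = 22
f[6] = max(11+22, 13+11) = 33
f[7] = max(11+22, 13+11) = 33
f[8] = max(11+33, 13+22) = 44
f[9] = max(11+33, 13+22) = 44
One optimal cutting: pieces 2 + 2 + 2 + 2 with 1 link of scrap → $44.

44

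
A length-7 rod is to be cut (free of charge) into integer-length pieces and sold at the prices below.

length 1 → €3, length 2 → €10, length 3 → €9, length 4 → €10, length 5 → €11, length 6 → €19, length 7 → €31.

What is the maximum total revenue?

Consider every possible first cut. best[k] is the best of p[i]+best[k−i] over all sellable i≤k.
best[1] = 3
best[2] = 10
best[3] = 13  (first piece 1, then best[2]=10)
best[4] = 20  (first piece 2, then best[2]=10)
best[5] = 23  (first piece 1, then best[4]=20)
best[6] = 30  (first piece 2, then best[4]=20)
best[7] = 33  (first piece 1, then best[6]=30)
One optimal cutting: 2 + 2 + 2 + 1 → €10 + €10 + €10 + €3 = €33.

33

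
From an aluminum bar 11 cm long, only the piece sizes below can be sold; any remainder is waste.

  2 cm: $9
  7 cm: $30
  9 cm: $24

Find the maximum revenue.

48

Let best[k] be the best obtainable value from length k. For each k, try every first piece i and keep the best of price[i] + best[k−i].
best[1] = 0
best[2] = 9
best[3] = 9
best[4] = 18  (first piece 2, then best[2]=9)
best[5] = 18
best[6] = 27  (first piece 2, then best[4]=18)
best[7] = 30
best[8] = 36  (first piece 2, then best[6]=27)
best[9] = 39  (first piece 2, then best[7]=30)
best[10] = 45  (first piece 2, then best[8]=36)
best[11] = 48  (first piece 2, then best[9]=39)
One optimal cutting: 7 + 2 + 2 → $48.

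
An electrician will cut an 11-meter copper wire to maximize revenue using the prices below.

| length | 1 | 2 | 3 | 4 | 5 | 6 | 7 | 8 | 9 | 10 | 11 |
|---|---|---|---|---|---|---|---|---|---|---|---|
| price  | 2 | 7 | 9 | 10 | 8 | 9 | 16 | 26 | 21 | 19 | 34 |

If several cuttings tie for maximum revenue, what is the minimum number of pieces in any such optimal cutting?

5

Build r[k] bottom-up: r[k] = max over allowed piece i of (p[i] + r[k−i]).
r[1] = 2
r[2] = max(2+2, 7+0) = 7
r[3] = max(2+7, 7+2, 9+0) = 9
r[4] = max(2+9, 7+7, 9+2, 10+0) = 14
r[5] = max(2+14, 7+9, 9+7, 10+2, 8+0) = 16
r[6] = max(2+16, 7+14, 9+9, 10+7, 8+2, 9+0) = 21
r[7] = max(2+21, 7+16, 9+14, …, 9+2, 16+0) = 23
r[8] = max(2+23, 7+21, 9+16, …, 16+2, 26+0) = 28
r[9] = max(2+28, 7+23, 9+21, …, 26+2, 21+0) = 30
r[10] = max(2+30, 7+28, 9+23, …, 21+2, 19+0) = 35
r[11] = max(2+35, 7+30, 9+28, …, 19+2, 34+0) = 37
Maximum revenue is €37.
Now minimize piece count subject to staying optimal: for each k, pieces[k] = 1 + min over i with p[i]+r[k−i]=r[k] of pieces[k−i].
pieces[8] = 4
pieces[9] = 4
pieces[10] = 5
pieces[11] = 5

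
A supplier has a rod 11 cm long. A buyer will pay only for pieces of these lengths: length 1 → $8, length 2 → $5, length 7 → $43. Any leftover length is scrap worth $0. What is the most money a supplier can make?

88

Build best[k] bottom-up: best[k] = max over allowed piece i of (p[i] + best[k−i]).
best[1] = 8
best[2] = 16  (first piece 1, then best[1]=8)
best[3] = 24  (first piece 1, then best[2]=16)
best[4] = 32  (first piece 1, then best[3]=24)
best[5] = 40  (first piece 1, then best[4]=32)
best[6] = 48  (first piece 1, then best[5]=40)
best[7] = 56  (first piece 1, then best[6]=48)
best[8] = 64  (first piece 1, then best[7]=56)
best[9] = 72  (first piece 1, then best[8]=64)
best[10] = 80  (first piece 1, then best[9]=72)
best[11] = 88  (first piece 1, then best[10]=80)
One optimal cutting: 1 + 1 + 1 + 1 + 1 + 1 + 1 + 1 + 1 + 1 + 1 → $88.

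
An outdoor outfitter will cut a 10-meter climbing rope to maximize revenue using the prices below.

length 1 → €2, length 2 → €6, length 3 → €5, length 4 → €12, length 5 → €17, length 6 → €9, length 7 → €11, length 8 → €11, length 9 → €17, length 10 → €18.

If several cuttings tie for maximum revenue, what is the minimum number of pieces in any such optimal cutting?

2

Let r[k] be the best obtainable value from length k. For each k, try every first piece i and keep the best of price[i] + r[k−i].
r[1] = 2
r[2] = 6
r[3] = 8  (first piece 1, then r[2]=6)
r[4] = 12  (first piece 2, then r[2]=6)
r[5] = 17
r[6] = 19  (first piece 1, then r[5]=17)
r[7] = 23  (first piece 2, then r[5]=17)
r[8] = 25  (first piece 1, then r[7]=23)
r[9] = 29  (first piece 2, then r[7]=23)
r[10] = 34  (first piece 5, then r[5]=17)
Maximum revenue is €34.
Now minimize piece count subject to staying optimal: for each k, pieces[k] = 1 + min over i with p[i]+r[k−i]=r[k] of pieces[k−i].
pieces[7] = 2
pieces[8] = 3
pieces[9] = 2
pieces[10] = 2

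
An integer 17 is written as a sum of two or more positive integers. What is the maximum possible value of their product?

486

Fill g[k] for k=2..17: at each k try every first piece i and multiply by the better of (k−i) uncut or g[k−i].
g[2] = 1·max(1,0) = 1·1 = 1
g[3] = 1·max(2,1) = 1·2 = 2
g[4] = 2·max(2,1) = 2·2 = 4
g[5] = 2·max(3,2) = 2·3 = 6
g[6] = 3·max(3,2) = 3·3 = 9
g[7] = 2·max(5,6) = 2·6 = 12
g[8] = 2·max(6,9) = 2·9 = 18
g[9] = 3·max(6,9) = 3·9 = 27
g[10] = 2·max(8,18) = 2·18 = 36
g[11] = 2·max(9,27) = 2·27 = 54
g[12] = 3·max(9,27) = 3·27 = 81
g[13] = 2·max(11,54) = 2·54 = 108
g[14] = 2·max(12,81) = 2·81 = 162
g[15] = 3·max(12,81) = 3·81 = 243
g[16] = 2·max(14,162) = 2·162 = 324
g[17] = 2·max(15,243) = 2·243 = 486
One optimal split: 3 + 3 + 3 + 3 + 3 + 2; product 3·3·3·3·3·2 = 486.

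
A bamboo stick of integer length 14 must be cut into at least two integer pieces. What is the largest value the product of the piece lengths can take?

Define prod[k] = max over 1≤i<k of i · max(k−i, prod[k−i]); the inner max lets the remainder stay uncut if that's better.
prod[2] = 1×max(1,0) = 1×1 = 1
prod[3] = max(1×2, 2×1) = 2
prod[4] = max(1×3, 2×2, 3×1) = 4
prod[5] = max(1×4, 2×3, 3×2, 4×1) = 6
prod[6] = max(1×6, 2×4, 3×3, 4×2, 5×1) = 9
prod[7] = max(1×9, 2×6, 3×4, 4×3, 5×2, 6×1) = 12
prod[8] = max(1×12, 2×9, 3×6, …, 6×2, 7×1) = 18
prod[9] = max(1×18, 2×12, 3×9, …, 7×2, 8×1) = 27
prod[10] = max(1×27, 2×18, 3×12, …, 8×2, 9×1) = 36
prod[11] = max(1×36, 2×27, 3×18, …, 9×2, 10×1) = 54
prod[12] = max(1×54, 2×36, 3×27, …, 10×2, 11×1) = 81
prod[13] = max(1×81, 2×54, 3×36, …, 11×2, 12×1) = 108
prod[14] = max(1×108, 2×81, 3×54, …, 12×2, 13×1) = 162
One optimal split: 3 + 3 + 3 + 3 + 2; product 3×3×3×3×2 = 162.

162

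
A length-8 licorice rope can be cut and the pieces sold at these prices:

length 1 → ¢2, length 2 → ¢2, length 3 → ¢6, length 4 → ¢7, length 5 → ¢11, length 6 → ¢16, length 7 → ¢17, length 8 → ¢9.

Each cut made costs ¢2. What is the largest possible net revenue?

Build net[k] bottom-up: net[k] = max over allowed piece i of (p[i] + net[k−i]) − 2 per cut.
net[1] = 2
net[2] = 2  (first piece 1, then net[1]=2)
net[3] = 6
net[4] = 7
net[5] = 11
net[6] = 16
net[7] = 17
net[8] = 17  (first piece 1, then net[7]=17)
One optimal plan: pieces 7 + 1 (1 cut) → ¢19 − ¢2 = ¢17.

17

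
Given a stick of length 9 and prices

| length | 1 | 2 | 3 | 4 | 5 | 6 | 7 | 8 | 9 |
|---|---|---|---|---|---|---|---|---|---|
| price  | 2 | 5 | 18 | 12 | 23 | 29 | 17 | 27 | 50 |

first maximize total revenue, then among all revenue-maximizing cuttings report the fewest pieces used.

3

Consider every possible first cut. r[k] is the best of p[i]+r[k−i] over all sellable i≤k.
r[1] = 2
r[2] = 5
r[3] = 18
r[4] = 20  (first piece 1, then r[3]=18)
r[5] = 23  (first piece 2, then r[3]=18)
r[6] = 36  (first piece 3, then r[3]=18)
r[7] = 38  (first piece 1, then r[6]=36)
r[8] = 41  (first piece 2, then r[6]=36)
r[9] = 54  (first piece 3, then r[6]=36)
Maximum revenue is $54.
Now minimize piece count subject to staying optimal: for each k, pieces[k] = 1 + min over i with p[i]+r[k−i]=r[k] of pieces[k−i].
pieces[6] = 2
pieces[7] = 3
pieces[8] = 2
pieces[9] = 3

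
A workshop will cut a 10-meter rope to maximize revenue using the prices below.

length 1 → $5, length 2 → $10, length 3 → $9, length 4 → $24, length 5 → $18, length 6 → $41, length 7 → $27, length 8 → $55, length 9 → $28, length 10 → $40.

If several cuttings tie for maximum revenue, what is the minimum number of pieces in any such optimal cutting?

Consider every possible first cut. r[k] is the best of p[i]+r[k−i] over all sellable i≤k.
r[1] = 5
r[2] = 10  (first piece 1, then r[1]=5)
r[3] = 15  (first piece 1, then r[2]=10)
r[4] = 24
r[5] = 29  (first piece 1, then r[4]=24)
r[6] = 41
r[7] = 46  (first piece 1, then r[6]=41)
r[8] = 55
r[9] = 60  (first piece 1, then r[8]=55)
r[10] = 65  (first piece 1, then r[9]=60)
Maximum revenue is $65.
Now minimize piece count subject to staying optimal: for each k, pieces[k] = 1 + min over i with p[i]+r[k−i]=r[k] of pieces[k−i].
pieces[7] = 2
pieces[8] = 1
pieces[9] = 2
pieces[10] = 2

2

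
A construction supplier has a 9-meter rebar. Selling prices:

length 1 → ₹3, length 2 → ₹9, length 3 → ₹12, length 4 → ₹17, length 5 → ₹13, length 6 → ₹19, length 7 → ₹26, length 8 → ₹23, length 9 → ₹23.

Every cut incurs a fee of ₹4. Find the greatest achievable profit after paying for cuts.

31

Consider every possible first cut. net[k] is the best of p[i]+net[k−i] over all sellable i≤k, charging 4 whenever i<k.
net[1] = 3
net[2] = max(3+3-4, 9+0) = 9
net[3] = max(3+9-4, 9+3-4, 12+0) = 12
net[4] = max(3+12-4, 9+9-4, 12+3-4, 17+0) = 17
net[5] = max(3+17-4, 9+12-4, 12+9-4, 17+3-4, 13+0) = 17
net[6] = max(3+17-4, 9+17-4, 12+12-4, 17+9-4, 13+3-4, 19+0) = 22
net[7] = max(3+22-4, 9+17-4, 12+17-4, …, 19+3-4, 26+0) = 26
net[8] = max(3+26-4, 9+22-4, 12+17-4, …, 26+3-4, 23+0) = 30
net[9] = max(3+30-4, 9+26-4, 12+22-4, …, 23+3-4, 23+0) = 31
One optimal plan: pieces 7 + 2 (1 cut) → ₹35 − ₹4 = ₹31.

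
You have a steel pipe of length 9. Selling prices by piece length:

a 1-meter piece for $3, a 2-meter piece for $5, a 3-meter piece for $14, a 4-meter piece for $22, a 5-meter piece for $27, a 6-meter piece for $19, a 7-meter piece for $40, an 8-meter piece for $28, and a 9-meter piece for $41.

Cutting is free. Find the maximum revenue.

49

Consider every possible first cut. v[k] is the best of p[i]+v[k−i] over all sellable i≤k.
v[1] = 3
v[2] = 6  (first piece 1, then v[1]=3)
v[3] = 14
v[4] = 22
v[5] = 27
v[6] = 30  (first piece 1, then v[5]=27)
v[7] = 40
v[8] = 44  (first piece 4, then v[4]=22)
v[9] = 49  (first piece 4, then v[5]=27)
One optimal cutting: 5 + 4 → $27 + $22 = $49.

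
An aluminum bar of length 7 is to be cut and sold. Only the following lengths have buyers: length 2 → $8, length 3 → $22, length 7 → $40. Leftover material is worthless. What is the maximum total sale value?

Consider every possible first cut. f[k] is the best of p[i]+f[k−i] over all sellable i≤k.
f[1] = 0
f[2] = 8
f[3] = 22
f[4] = 22
f[5] = 30  (first piece 2, then f[3]=22)
f[6] = 44  (first piece 3, then f[3]=22)
f[7] = 44
One optimal cutting: pieces 3 + 3 with 1 cm of scrap → $44.

44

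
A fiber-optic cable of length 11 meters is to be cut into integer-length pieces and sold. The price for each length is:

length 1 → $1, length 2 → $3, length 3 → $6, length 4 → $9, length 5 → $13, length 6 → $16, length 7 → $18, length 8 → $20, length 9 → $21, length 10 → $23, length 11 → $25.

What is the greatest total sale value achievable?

29

Build R[k] bottom-up: R[k] = max over allowed piece i of (p[i] + R[k−i]).
R[1] = 1
R[2] = max(1+1, 3+0) = 3
R[3] = max(1+3, 3+1, 6+0) = 6
R[4] = max(1+6, 3+3, 6+1, 9+0) = 9
R[5] = max(1+9, 3+6, 6+3, 9+1, 13+0) = 13
R[6] = max(1+13, 3+9, 6+6, 9+3, 13+1, 16+0) = 16
R[7] = max(1+16, 3+13, 6+9, …, 16+1, 18+0) = 18
R[8] = max(1+18, 3+16, 6+13, …, 18+1, 20+0) = 20
R[9] = max(1+20, 3+18, 6+16, …, 20+1, 21+0) = 22
R[10] = max(1+22, 3+20, 6+18, …, 21+1, 23+0) = 26
R[11] = max(1+26, 3+22, 6+20, …, 23+1, 25+0) = 29
One optimal cutting: 6 + 5 → $16 + $13 = $29.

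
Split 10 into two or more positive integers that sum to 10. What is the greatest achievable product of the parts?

Define P[k] = max over 1≤i<k of i · max(k−i, P[k−i]); the inner max lets the remainder stay uncut if that's better.
Small cases: P[2]=1.
P[3] = 1*max(2,1) = 1*2 = 2
P[4] = 2*max(2,1) = 2*2 = 4
P[5] = 2*max(3,2) = 2*3 = 6
P[6] = 3*max(3,2) = 3*3 = 9
P[7] = 2*max(5,6) = 2*6 = 12
P[8] = 2*max(6,9) = 2*9 = 18
P[9] = 3*max(6,9) = 3*9 = 27
P[10] = 2*max(8,18) = 2*18 = 36
One optimal split: 3 + 3 + 2 + 2; product 3*3*2*2 = 36.

36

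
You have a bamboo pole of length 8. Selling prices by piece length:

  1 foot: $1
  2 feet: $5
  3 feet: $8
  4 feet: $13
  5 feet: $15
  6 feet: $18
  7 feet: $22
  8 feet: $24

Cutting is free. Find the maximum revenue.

Consider every possible first cut. v[k] is the best of p[i]+v[k−i] over all sellable i≤k.
v[1] = 1
v[2] = max(1+1, 5+0) = 5
v[3] = max(1+5, 5+1, 8+0) = 8
v[4] = max(1+8, 5+5, 8+1, 13+0) = 13
v[5] = max(1+13, 5+8, 8+5, 13+1, 15+0) = 15
v[6] = max(1+15, 5+13, 8+8, 13+5, 15+1, 18+0) = 18
v[7] = max(1+18, 5+15, 8+13, …, 18+1, 22+0) = 22
v[8] = max(1+22, 5+18, 8+15, …, 22+1, 24+0) = 26
One optimal cutting: 4 + 4 → $13 + $13 = $26.

26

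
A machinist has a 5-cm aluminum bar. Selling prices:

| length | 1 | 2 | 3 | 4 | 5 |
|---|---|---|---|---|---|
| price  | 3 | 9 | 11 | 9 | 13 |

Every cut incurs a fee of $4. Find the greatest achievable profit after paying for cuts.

Build v[k] bottom-up: v[k] = max over allowed piece i of (p[i] + v[k−i]) − 4 per cut.
v[1] = 3
v[2] = 9
v[3] = 11
v[4] = 14  (first piece 2, then v[2]=9)
v[5] = 16  (first piece 2, then v[3]=11)
One optimal plan: pieces 3 + 2 (1 cut) → $20 − $4 = $16.

16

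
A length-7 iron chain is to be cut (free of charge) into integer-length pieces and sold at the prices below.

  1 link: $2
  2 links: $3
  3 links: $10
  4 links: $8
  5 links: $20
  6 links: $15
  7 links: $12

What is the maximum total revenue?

24

Let R[k] be the best obtainable value from length k. For each k, try every first piece i and keep the best of price[i] + R[k−i].
R[1] = 2
R[2] = max(2+2, 3+0) = 4
R[3] = max(2+4, 3+2, 10+0) = 10
R[4] = max(2+10, 3+4, 10+2, 8+0) = 12
R[5] = max(2+12, 3+10, 10+4, 8+2, 20+0) = 20
R[6] = max(2+20, 3+12, 10+10, 8+4, 20+2, 15+0) = 22
R[7] = max(2+22, 3+20, 10+12, …, 15+2, 12+0) = 24
One optimal cutting: 5 + 1 + 1 → $20 + $2 + $2 = $24.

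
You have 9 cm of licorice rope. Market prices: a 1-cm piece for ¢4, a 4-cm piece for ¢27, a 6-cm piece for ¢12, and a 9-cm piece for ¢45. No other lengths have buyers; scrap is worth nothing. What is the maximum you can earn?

58

Let best[k] be the best obtainable value from length k. For each k, try every first piece i and keep the best of price[i] + best[k−i].
best[1] = 4
best[2] = 8  (first piece 1, then best[1]=4)
best[3] = 12  (first piece 1, then best[2]=8)
best[4] = max(4+12, 27+0) = 27
best[5] = max(4+27, 27+4) = 31
best[6] = max(4+31, 27+8, 12+0) = 35
best[7] = max(4+35, 27+12, 12+4) = 39
best[8] = max(4+39, 27+27, 12+8) = 54
best[9] = max(4+54, 27+31, 12+12, 45+0) = 58
One optimal cutting: 4 + 4 + 1 → ¢58.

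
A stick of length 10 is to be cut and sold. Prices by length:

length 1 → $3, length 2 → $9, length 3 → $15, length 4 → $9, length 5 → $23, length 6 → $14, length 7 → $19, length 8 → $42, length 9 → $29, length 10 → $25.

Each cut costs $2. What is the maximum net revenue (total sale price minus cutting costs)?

49

Let v[k] be the best obtainable value from length k. For each k, try every first piece i and keep the best of price[i] + v[k−i] minus the 2 cut fee when i<k.
v[1] = 3
v[2] = max(3+3-2, 9+0) = 9
v[3] = max(3+9-2, 9+3-2, 15+0) = 15
v[4] = max(3+15-2, 9+9-2, 15+3-2, 9+0) = 16
v[5] = max(3+16-2, 9+15-2, 15+9-2, 9+3-2, 23+0) = 23
v[6] = max(3+23-2, 9+16-2, 15+15-2, 9+9-2, 23+3-2, 14+0) = 28
v[7] = max(3+28-2, 9+23-2, 15+16-2, …, 14+3-2, 19+0) = 30
v[8] = max(3+30-2, 9+28-2, 15+23-2, …, 19+3-2, 42+0) = 42
v[9] = max(3+42-2, 9+30-2, 15+28-2, …, 42+3-2, 29+0) = 43
v[10] = max(3+43-2, 9+42-2, 15+30-2, …, 29+3-2, 25+0) = 49
One optimal plan: pieces 8 + 2 (1 cut) → $51 − $2 = $49.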